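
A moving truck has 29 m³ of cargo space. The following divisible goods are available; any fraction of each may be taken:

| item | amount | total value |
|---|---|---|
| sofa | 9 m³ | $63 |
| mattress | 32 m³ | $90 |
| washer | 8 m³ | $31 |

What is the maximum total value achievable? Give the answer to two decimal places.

127.75

Take in order of value per unit:
- sofa (63/9 per unit): all 9 → value 63, running total 63.00
- washer (31/8 per unit): all 8 → value 31, running total 94.00
- mattress (90/32 per unit): 12 of 32 → value 12×90/32 = 33.7500, running total 127.75
Total 127.75.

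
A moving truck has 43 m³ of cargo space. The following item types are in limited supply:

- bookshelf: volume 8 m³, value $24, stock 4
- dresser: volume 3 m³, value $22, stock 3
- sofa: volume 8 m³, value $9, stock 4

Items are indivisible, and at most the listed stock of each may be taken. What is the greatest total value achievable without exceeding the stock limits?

$162

Top feasible selections:
- 4×bookshelf + 3×dresser: volume 41, value 162
- 3×bookshelf + 3×dresser + 1×sofa: volume 41, value 147
- 4×bookshelf + 2×dresser: volume 38, value 140
- 3×bookshelf + 3×dresser: volume 33, value 138
Best: $162.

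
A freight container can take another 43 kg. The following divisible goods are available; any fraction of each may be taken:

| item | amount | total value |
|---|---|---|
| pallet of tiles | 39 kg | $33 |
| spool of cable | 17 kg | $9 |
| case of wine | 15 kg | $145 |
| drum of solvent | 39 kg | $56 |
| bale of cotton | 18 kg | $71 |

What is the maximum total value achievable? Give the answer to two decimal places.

230.36

Take in order of value per unit:
- case of wine (145/15 per unit): all 15 → value 145, running total 145.00
- bale of cotton (71/18 per unit): all 18 → value 71, running total 216.00
- drum of solvent (56/39 per unit): 10 of 39 → value 10×56/39 = 14.3590, running total 230.36
Total 230.36.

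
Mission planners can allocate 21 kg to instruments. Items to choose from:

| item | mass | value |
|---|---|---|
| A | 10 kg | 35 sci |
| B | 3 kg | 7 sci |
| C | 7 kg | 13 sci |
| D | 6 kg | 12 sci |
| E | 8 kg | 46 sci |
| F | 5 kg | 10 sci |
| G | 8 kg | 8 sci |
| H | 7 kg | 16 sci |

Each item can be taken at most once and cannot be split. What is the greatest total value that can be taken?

88 sci

This is a 0/1 knapsack; check combinations near the capacity.
- A+B+E: mass 10+3+8=21, value 35+7+46=88
- A+E: mass 10+8=18, value 35+46=81
- D+E+H: mass 6+8+7=21, value 12+46+16=74
- E+F+H: mass 8+5+7=20, value 46+10+16=72
Best: 88 sci.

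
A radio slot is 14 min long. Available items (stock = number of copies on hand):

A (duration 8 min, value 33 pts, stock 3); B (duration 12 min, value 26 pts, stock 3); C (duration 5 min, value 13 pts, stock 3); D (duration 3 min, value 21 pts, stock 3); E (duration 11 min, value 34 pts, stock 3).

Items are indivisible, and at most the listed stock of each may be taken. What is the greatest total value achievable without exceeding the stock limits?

Best selections within duration 14 and stock limits:
- 1×C + 3×D: duration 14, value 76
- 1×A + 2×D: duration 14, value 75
Best: 76 pts.

76 pts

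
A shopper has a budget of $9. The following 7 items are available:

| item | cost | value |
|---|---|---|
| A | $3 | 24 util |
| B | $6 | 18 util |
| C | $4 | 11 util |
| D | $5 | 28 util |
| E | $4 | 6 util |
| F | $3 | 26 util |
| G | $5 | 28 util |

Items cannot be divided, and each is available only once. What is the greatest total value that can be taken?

Check high-value combinations within $9:
- D+F: cost 5+3=8, value 28+26=54
- F+G: cost 3+5=8, value 26+28=54
- A+D: cost 3+5=8, value 24+28=52
- A+G: cost 3+5=8, value 24+28=52
Best: 54 util.

54 util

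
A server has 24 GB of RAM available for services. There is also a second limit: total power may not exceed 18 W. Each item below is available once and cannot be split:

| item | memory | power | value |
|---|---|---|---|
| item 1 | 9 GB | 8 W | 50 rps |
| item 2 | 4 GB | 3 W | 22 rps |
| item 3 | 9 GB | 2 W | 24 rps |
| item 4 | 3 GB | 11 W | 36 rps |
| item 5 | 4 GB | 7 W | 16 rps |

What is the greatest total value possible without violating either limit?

Feasible sets respecting both limits:
- item 1+item 2+item 3: memory 22, power 13, value 96
- item 1+item 3+item 5: memory 22, power 17, value 90
- item 1+item 2+item 5: memory 17, power 18, value 88
Best: 96 rps.

96 rps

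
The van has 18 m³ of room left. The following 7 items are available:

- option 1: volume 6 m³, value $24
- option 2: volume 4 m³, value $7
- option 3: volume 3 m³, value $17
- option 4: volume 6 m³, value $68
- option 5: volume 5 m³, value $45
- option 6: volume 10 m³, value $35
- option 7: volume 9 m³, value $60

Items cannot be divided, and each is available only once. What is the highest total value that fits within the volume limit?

$145

Check high-value combinations within 18 m³:
- option 3+option 4+option 7: volume 3+6+9=18, value 17+68+60=145
- option 1+option 4+option 5: volume 6+6+5=17, value 24+68+45=137
- option 2+option 3+option 4+option 5: volume 4+3+6+5=18, value 7+17+68+45=137
Best: $145.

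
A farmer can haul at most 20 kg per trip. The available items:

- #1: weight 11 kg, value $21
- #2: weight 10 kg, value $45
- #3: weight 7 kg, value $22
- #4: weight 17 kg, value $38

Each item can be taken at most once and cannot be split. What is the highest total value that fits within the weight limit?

Check high-value combinations within 20 kg:
- #2+#3: weight 10+7=17, value 45+22=67
- #2: weight 10, value 45
- #1+#3: weight 11+7=18, value 21+22=43
- #4: weight 17, value 38
- #3: weight 7, value 22
Best: $67.

$67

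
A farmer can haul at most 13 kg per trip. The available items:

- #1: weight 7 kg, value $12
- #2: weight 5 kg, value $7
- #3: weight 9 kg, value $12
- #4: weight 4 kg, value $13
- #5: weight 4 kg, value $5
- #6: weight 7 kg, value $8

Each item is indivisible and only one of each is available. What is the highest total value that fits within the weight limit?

Check high-value combinations within 13 kg:
- #1+#4: weight 7+4=11, value 12+13=25
- #3+#4: weight 9+4=13, value 12+13=25
- #2+#4+#5: weight 5+4+4=13, value 7+13+5=25
- #4+#6: weight 4+7=11, value 13+8=21
- #2+#4: weight 5+4=9, value 7+13=20
Best: $25.

$25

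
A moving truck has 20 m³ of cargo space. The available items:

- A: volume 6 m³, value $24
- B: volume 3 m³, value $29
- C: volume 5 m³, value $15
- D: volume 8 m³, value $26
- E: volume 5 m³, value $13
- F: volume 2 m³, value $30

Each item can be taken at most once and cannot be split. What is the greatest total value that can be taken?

$109

Check high-value combinations within 20 m³:
- A+B+D+F: volume 6+3+8+2=19, value 24+29+26+30=109
- B+C+D+F: volume 3+5+8+2=18, value 29+15+26+30=100
- A+B+C+F: volume 6+3+5+2=16, value 24+29+15+30=98
Best: $109.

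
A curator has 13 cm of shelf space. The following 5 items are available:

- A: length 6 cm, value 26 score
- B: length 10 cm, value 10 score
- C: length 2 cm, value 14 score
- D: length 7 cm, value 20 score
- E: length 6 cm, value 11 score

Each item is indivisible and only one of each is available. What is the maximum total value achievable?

Check high-value combinations within 13 cm:
- A+D: length 6+7=13, value 26+20=46
- A+C: length 6+2=8, value 26+14=40
- A+E: length 6+6=12, value 26+11=37
- C+D: length 2+7=9, value 14+20=34
Best: 46 score.

46 score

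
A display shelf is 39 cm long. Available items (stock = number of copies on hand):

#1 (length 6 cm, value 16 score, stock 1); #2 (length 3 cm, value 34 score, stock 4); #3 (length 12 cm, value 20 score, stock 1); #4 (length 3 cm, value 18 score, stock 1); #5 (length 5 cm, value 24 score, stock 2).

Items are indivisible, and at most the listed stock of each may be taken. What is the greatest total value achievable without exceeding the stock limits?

222 score

Best selections within length 39 and stock limits:
- 4×#2 + 1×#3 + 1×#4 + 2×#5: length 37, value 222
- 1×#1 + 4×#2 + 1×#4 + 2×#5: length 31, value 218
Best: 222 score.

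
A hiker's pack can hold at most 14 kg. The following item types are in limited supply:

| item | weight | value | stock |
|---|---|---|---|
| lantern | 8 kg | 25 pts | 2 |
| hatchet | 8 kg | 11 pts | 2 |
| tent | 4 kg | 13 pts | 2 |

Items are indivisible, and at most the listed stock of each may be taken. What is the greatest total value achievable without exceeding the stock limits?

Best selections within weight 14 and stock limits:
- 1×lantern + 1×tent: weight 12, value 38
- 2×tent: weight 8, value 26
- 1×lantern: weight 8, value 25
Best: 38 pts.

38 pts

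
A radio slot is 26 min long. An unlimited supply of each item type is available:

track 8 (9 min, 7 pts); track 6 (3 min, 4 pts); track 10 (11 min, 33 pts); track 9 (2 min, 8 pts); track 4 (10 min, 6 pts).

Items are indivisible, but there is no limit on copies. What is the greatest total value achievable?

Best value-per-unit is track 9 at 8/2, and filling with it alone uses duration 13×2=26. No mix of the others beats 13×8 = 104.

104 pts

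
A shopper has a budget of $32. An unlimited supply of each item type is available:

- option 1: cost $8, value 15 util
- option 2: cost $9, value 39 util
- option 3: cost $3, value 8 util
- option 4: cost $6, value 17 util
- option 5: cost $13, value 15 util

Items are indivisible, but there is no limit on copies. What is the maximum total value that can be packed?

125 util

Best value-per-unit is option 2 at 39/9; filling with it alone gives 3×39 = 117.
Optimal mix: 3×option 2 + 1×option 3 → cost 30, value 125.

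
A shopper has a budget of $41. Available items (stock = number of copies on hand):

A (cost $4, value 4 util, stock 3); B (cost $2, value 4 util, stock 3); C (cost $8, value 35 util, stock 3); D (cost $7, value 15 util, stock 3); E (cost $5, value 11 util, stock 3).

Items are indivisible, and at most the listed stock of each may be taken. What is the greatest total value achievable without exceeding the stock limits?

142 util

Top feasible selections:
- 3×C + 1×D + 2×E: cost 41, value 142
- 1×B + 3×C + 3×E: cost 41, value 142
- 1×B + 3×C + 2×D: cost 40, value 139
- 2×B + 3×C + 1×D + 1×E: cost 40, value 139
Best: 142 util.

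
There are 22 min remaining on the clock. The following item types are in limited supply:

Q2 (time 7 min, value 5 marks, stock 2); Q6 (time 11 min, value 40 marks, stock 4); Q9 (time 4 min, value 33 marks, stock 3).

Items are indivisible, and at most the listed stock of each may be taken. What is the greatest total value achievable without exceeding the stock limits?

106 marks

Top feasible selections:
- 1×Q6 + 2×Q9: time 19, value 106
- 1×Q2 + 3×Q9: time 19, value 104
Best: 106 marks.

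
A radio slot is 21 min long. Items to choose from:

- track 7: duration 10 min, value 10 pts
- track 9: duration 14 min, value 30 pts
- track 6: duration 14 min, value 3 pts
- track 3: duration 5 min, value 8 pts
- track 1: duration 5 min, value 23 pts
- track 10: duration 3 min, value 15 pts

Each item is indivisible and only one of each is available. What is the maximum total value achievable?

Check high-value combinations within 21 min:
- track 9+track 1: duration 14+5=19, value 30+23=53
- track 7+track 1+track 10: duration 10+5+3=18, value 10+23+15=48
- track 3+track 1+track 10: duration 5+5+3=13, value 8+23+15=46
- track 9+track 10: duration 14+3=17, value 30+15=45
Best: 53 pts.

53 pts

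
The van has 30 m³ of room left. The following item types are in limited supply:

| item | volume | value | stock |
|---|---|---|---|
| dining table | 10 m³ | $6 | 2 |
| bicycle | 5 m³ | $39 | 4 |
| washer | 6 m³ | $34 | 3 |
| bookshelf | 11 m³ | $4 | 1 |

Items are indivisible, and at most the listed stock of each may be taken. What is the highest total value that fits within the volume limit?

$190

Best selections within volume 30 and stock limits:
- 4×bicycle + 1×washer: volume 26, value 190
- 3×bicycle + 2×washer: volume 27, value 185
- 2×bicycle + 3×washer: volume 28, value 180
Best: $190.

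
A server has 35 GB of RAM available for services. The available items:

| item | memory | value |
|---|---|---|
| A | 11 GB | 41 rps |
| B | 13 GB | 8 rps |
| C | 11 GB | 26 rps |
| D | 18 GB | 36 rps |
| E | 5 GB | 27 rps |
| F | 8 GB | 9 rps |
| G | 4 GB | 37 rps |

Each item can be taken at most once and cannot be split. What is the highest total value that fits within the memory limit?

Check high-value combinations within 35 GB:
- A+C+E+G: memory 11+11+5+4=31, value 41+26+27+37=131
- A+E+F+G: memory 11+5+8+4=28, value 41+27+9+37=114
- A+D+G: memory 11+18+4=33, value 41+36+37=114
- A+B+E+G: memory 11+13+5+4=33, value 41+8+27+37=113
- A+C+F+G: memory 11+11+8+4=34, value 41+26+9+37=113
Best: 131 rps.

131 rps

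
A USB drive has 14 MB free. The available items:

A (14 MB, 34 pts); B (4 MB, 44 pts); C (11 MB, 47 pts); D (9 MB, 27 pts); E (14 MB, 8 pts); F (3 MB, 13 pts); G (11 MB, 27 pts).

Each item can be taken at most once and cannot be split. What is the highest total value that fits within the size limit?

71 pts

This is a 0/1 knapsack; check combinations near the capacity.
- B+D: size 4+9=13, value 44+27=71
- C+F: size 11+3=14, value 47+13=60
- B+F: size 4+3=7, value 44+13=57
- C: size 11, value 47
Best: 71 pts.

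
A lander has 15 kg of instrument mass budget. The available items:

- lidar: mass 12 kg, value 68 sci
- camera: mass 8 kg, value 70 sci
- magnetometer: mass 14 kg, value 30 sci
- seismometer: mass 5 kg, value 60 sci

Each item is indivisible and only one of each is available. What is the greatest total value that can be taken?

130 sci

Check high-value combinations within 15 kg:
- camera+seismometer: mass 8+5=13, value 70+60=130
- camera: mass 8, value 70
- lidar: mass 12, value 68
Best: 130 sci.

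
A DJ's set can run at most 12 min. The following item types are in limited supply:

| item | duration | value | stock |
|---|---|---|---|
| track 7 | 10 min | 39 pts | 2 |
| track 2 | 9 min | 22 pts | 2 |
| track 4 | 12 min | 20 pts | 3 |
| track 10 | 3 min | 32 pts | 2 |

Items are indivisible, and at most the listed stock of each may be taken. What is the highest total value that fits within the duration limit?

64 pts

Top feasible selections:
- 2×track 10: duration 6, value 64
- 1×track 2 + 1×track 10: duration 12, value 54
- 1×track 7: duration 10, value 39
- 1×track 10: duration 3, value 32
Best: 64 pts.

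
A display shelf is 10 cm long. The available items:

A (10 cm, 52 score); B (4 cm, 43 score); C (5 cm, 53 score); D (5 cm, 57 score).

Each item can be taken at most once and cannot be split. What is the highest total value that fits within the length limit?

110 score

This is a 0/1 knapsack; check combinations near the capacity.
- C+D: length 5+5=10, value 53+57=110
- B+D: length 4+5=9, value 43+57=100
- B+C: length 4+5=9, value 43+53=96
- D: length 5, value 57
- C: length 5, value 53
Best: 110 score.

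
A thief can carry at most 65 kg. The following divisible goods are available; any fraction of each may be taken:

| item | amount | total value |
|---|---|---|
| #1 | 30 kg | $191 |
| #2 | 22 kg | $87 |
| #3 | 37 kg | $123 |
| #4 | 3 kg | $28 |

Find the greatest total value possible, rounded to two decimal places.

339.24

Take in order of value per unit:
- #4 (28/3 per unit): all 3 → value 28, running total 28.00
- #1 (191/30 per unit): all 30 → value 191, running total 219.00
- #2 (87/22 per unit): all 22 → value 87, running total 306.00
- #3 (123/37 per unit): 10 of 37 → value 10×123/37 = 33.2432, running total 339.24
Total 339.24.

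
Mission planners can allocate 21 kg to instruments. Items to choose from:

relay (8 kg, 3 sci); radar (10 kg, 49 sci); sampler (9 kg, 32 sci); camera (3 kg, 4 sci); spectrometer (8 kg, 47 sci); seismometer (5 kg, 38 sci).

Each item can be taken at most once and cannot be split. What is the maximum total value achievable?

This is a 0/1 knapsack; check combinations near the capacity.
- radar+camera+spectrometer: mass 10+3+8=21, value 49+4+47=100
- radar+spectrometer: mass 10+8=18, value 49+47=96
- radar+camera+seismometer: mass 10+3+5=18, value 49+4+38=91
Best: 100 sci.

100 sci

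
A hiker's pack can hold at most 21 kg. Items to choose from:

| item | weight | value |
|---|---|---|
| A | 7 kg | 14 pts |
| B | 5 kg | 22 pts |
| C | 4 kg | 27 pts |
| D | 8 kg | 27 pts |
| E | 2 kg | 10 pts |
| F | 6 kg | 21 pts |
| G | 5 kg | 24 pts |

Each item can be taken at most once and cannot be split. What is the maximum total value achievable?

Check high-value combinations within 21 kg:
- B+C+F+G: weight 5+4+6+5=20, value 22+27+21+24=94
- C+D+E+G: weight 4+8+2+5=19, value 27+27+10+24=88
- A+B+C+G: weight 7+5+4+5=21, value 14+22+27+24=87
- B+C+D+E: weight 5+4+8+2=19, value 22+27+27+10=86
Best: 94 pts.

94 pts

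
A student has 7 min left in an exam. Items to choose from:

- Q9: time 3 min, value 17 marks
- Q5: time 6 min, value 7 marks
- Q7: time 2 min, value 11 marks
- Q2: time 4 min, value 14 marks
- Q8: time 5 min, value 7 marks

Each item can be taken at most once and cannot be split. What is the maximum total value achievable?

31 marks

Check high-value combinations within 7 min:
- Q9+Q2: time 3+4=7, value 17+14=31
- Q9+Q7: time 3+2=5, value 17+11=28
- Q7+Q2: time 2+4=6, value 11+14=25
- Q7+Q8: time 2+5=7, value 11+7=18
- Q9: time 3, value 17
Best: 31 marks.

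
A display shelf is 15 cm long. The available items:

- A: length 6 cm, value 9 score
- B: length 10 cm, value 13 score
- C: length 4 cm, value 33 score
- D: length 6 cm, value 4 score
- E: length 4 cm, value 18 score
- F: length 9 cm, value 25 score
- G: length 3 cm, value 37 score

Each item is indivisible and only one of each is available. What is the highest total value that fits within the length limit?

This is a 0/1 knapsack; check combinations near the capacity.
- C+E+G: length 4+4+3=11, value 33+18+37=88
- A+C+G: length 6+4+3=13, value 9+33+37=79
- C+D+G: length 4+6+3=13, value 33+4+37=74
Best: 88 score.

88 score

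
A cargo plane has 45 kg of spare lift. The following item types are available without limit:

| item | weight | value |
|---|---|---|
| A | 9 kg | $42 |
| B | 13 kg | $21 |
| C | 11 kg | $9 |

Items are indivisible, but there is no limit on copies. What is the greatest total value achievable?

Best value-per-unit is A at 42/9, and filling with it alone uses weight 5×9=45. No mix of the others beats 5×42 = 210.

$210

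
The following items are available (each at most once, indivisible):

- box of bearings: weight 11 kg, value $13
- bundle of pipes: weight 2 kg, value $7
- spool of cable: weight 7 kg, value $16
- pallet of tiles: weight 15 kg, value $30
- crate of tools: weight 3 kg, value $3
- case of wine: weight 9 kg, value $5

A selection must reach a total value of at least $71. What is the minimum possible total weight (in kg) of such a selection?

Subsets with value ≥ 71, sorted by total weight:
- box of bearings+bundle of pipes+spool of cable+pallet of tiles+case of wine: weight 44, value 71
- box of bearings+bundle of pipes+spool of cable+pallet of tiles+crate of tools+case of wine: weight 47, value 74
Minimum weight: 44 kg.

44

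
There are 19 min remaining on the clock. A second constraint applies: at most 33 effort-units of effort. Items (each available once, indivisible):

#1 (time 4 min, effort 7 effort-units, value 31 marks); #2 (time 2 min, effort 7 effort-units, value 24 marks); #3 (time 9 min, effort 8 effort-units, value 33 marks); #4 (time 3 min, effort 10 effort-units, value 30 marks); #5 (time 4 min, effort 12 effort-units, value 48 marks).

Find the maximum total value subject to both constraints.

118 marks

Feasible sets respecting both limits:
- #1+#2+#3+#4: time 18, effort 32, value 118
- #1+#3+#5: time 17, effort 27, value 112
- #3+#4+#5: time 16, effort 30, value 111
- #1+#4+#5: time 11, effort 29, value 109
Best: 118 marks.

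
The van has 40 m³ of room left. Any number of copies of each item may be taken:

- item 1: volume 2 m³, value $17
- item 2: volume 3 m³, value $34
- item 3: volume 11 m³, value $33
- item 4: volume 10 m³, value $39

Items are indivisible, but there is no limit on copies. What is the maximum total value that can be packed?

$442

Best value-per-unit is item 2 at 34/3; filling with it alone gives 13×34 = 442.
Optimal mix: 2×item 1 + 12×item 2 → volume 40, value 442.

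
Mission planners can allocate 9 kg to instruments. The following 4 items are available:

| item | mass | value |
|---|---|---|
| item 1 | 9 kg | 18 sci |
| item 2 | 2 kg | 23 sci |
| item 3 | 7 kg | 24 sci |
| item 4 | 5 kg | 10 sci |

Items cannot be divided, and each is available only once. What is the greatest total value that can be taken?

Check high-value combinations within 9 kg:
- item 2+item 3: mass 2+7=9, value 23+24=47
- item 2+item 4: mass 2+5=7, value 23+10=33
- item 3: mass 7, value 24
- item 2: mass 2, value 23
Best: 47 sci.

47 sci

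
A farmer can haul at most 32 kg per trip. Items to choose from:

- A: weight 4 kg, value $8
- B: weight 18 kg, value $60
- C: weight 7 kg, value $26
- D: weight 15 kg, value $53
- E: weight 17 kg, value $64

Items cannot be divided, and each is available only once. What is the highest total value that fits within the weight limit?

$117

Check high-value combinations within 32 kg:
- D+E: weight 15+17=32, value 53+64=117
- A+C+E: weight 4+7+17=28, value 8+26+64=98
- A+B+C: weight 4+18+7=29, value 8+60+26=94
- C+E: weight 7+17=24, value 26+64=90
Best: $117.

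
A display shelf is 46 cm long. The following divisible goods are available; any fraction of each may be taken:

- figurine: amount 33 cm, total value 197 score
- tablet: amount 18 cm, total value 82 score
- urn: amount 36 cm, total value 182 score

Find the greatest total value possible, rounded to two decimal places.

262.72

Take in order of value per unit:
- figurine (197/33 per unit): all 33 → value 197, running total 197.00
- urn (182/36 per unit): 13 of 36 → value 13×182/36 = 65.7222, running total 262.72
Total 262.72.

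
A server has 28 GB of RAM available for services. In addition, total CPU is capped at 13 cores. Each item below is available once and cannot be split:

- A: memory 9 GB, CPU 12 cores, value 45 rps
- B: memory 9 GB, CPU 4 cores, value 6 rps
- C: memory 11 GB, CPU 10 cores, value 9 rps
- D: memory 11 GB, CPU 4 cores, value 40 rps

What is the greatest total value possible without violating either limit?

46 rps

Feasible sets respecting both limits:
- B+D: memory 20, CPU 8, value 46
- A: memory 9, CPU 12, value 45
- D: memory 11, CPU 4, value 40
- C: memory 11, CPU 10, value 9
Best: 46 rps.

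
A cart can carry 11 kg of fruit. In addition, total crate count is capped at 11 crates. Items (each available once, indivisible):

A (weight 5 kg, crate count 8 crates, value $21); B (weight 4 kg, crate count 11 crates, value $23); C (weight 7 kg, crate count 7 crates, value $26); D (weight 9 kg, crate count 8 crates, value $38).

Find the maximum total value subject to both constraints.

Feasible sets respecting both limits:
- D: weight 9, crate count 8, value 38
- C: weight 7, crate count 7, value 26
- B: weight 4, crate count 11, value 23
Best: $38.

$38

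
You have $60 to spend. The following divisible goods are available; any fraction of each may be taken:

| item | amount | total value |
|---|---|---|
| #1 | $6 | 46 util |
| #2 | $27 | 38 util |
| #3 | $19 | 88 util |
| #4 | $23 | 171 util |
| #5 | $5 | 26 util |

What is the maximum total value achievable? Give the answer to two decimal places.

Take in order of value per unit:
- #1 (46/6 per unit): all 6 → value 46, running total 46.00
- #4 (171/23 per unit): all 23 → value 171, running total 217.00
- #5 (26/5 per unit): all 5 → value 26, running total 243.00
- #3 (88/19 per unit): all 19 → value 88, running total 331.00
- #2 (38/27 per unit): 7 of 27 → value 7×38/27 = 9.8519, running total 340.85
Total 340.85.

340.85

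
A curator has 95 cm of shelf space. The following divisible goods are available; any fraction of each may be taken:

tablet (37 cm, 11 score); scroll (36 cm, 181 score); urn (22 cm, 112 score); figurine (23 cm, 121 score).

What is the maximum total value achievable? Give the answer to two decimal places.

Take in order of value per unit:
- figurine (121/23 per unit): all 23 → value 121, running total 121.00
- urn (112/22 per unit): all 22 → value 112, running total 233.00
- scroll (181/36 per unit): all 36 → value 181, running total 414.00
- tablet (11/37 per unit): 14 of 37 → value 14×11/37 = 4.1622, running total 418.16
Total 418.16.

418.16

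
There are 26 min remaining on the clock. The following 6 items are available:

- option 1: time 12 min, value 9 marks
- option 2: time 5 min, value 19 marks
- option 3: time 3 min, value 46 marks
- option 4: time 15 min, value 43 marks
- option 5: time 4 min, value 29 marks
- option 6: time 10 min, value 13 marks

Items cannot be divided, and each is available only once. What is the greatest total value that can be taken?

Check high-value combinations within 26 min:
- option 3+option 4+option 5: time 3+15+4=22, value 46+43+29=118
- option 2+option 3+option 4: time 5+3+15=23, value 19+46+43=108
- option 2+option 3+option 5+option 6: time 5+3+4+10=22, value 19+46+29+13=107
Best: 118 marks.

118 marks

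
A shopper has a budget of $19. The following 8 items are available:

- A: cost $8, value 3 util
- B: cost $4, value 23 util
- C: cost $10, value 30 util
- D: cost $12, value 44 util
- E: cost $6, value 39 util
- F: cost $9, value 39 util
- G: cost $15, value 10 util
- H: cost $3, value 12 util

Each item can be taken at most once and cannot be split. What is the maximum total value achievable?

Check high-value combinations within $19:
- B+E+F: cost 4+6+9=19, value 23+39+39=101
- E+F+H: cost 6+9+3=18, value 39+39+12=90
- D+E: cost 12+6=18, value 44+39=83
- C+E+H: cost 10+6+3=19, value 30+39+12=81
- B+D+H: cost 4+12+3=19, value 23+44+12=79
Best: 101 util.

101 util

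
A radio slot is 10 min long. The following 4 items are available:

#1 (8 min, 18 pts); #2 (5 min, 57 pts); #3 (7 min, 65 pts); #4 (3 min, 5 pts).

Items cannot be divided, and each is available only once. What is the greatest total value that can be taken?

70 pts

This is a 0/1 knapsack; check combinations near the capacity.
- #3+#4: duration 7+3=10, value 65+5=70
- #3: duration 7, value 65
- #2+#4: duration 5+3=8, value 57+5=62
- #2: duration 5, value 57
- #1: duration 8, value 18
Best: 70 pts.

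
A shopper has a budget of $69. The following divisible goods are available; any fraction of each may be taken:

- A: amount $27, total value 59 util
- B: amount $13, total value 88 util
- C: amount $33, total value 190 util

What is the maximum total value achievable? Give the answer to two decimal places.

328.26

Take in order of value per unit:
- B (88/13 per unit): all 13 → value 88, running total 88.00
- C (190/33 per unit): all 33 → value 190, running total 278.00
- A (59/27 per unit): 23 of 27 → value 23×59/27 = 50.2593, running total 328.26
Total 328.26.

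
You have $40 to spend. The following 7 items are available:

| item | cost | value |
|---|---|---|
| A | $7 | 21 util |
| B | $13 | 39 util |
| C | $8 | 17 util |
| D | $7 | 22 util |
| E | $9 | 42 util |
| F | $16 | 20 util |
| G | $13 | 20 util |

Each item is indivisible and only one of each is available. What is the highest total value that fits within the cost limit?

Check high-value combinations within $40:
- A+B+D+E: cost 7+13+7+9=36, value 21+39+22+42=124
- B+C+D+E: cost 13+8+7+9=37, value 39+17+22+42=120
- A+B+C+E: cost 7+13+8+9=37, value 21+39+17+42=119
- A+D+E+G: cost 7+7+9+13=36, value 21+22+42+20=105
- A+D+E+F: cost 7+7+9+16=39, value 21+22+42+20=105
Best: 124 util.

124 util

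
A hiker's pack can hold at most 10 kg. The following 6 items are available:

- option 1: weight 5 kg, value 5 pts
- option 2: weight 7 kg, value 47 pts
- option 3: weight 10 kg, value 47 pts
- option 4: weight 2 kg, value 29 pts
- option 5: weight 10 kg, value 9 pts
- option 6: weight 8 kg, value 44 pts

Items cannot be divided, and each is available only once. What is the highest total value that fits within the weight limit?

Check high-value combinations within 10 kg:
- option 2+option 4: weight 7+2=9, value 47+29=76
- option 4+option 6: weight 2+8=10, value 29+44=73
- option 2: weight 7, value 47
Best: 76 pts.

76 pts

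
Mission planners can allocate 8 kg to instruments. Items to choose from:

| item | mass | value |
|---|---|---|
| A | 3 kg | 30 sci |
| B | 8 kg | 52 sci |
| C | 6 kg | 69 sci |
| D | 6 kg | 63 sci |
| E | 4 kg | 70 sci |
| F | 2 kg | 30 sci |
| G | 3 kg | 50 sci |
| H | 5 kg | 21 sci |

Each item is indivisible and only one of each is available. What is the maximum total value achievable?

120 sci

This is a 0/1 knapsack; check combinations near the capacity.
- E+G: mass 4+3=7, value 70+50=120
- A+F+G: mass 3+2+3=8, value 30+30+50=110
- E+F: mass 4+2=6, value 70+30=100
Best: 120 sci.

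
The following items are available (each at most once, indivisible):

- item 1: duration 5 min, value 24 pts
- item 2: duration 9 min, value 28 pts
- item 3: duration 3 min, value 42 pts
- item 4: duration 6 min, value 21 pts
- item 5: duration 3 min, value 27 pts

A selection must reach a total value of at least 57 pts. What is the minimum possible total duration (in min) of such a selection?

Subsets with value ≥ 57, sorted by total duration:
- item 3+item 5: duration 6, value 69
- item 1+item 3: duration 8, value 66
- item 3+item 4: duration 9, value 63
Minimum duration: 6 min.

6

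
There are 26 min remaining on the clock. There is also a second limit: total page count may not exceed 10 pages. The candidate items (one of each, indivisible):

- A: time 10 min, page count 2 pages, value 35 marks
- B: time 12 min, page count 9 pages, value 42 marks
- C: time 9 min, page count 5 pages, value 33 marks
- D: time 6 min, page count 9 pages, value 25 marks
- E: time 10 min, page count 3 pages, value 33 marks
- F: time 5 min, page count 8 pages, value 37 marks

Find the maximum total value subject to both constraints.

Feasible sets respecting both limits:
- A+F: time 15, page count 10, value 72
- A+C: time 19, page count 7, value 68
- A+E: time 20, page count 5, value 68
Best: 72 marks.

72 marks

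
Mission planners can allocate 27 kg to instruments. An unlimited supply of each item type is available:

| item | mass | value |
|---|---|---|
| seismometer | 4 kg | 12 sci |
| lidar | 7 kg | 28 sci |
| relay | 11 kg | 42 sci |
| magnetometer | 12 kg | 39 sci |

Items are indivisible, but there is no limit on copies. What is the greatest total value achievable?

Best value-per-unit is lidar at 28/7; filling with it alone gives 3×28 = 84.
Optimal mix: 2×lidar + 1×relay → mass 25, value 98.

98 sci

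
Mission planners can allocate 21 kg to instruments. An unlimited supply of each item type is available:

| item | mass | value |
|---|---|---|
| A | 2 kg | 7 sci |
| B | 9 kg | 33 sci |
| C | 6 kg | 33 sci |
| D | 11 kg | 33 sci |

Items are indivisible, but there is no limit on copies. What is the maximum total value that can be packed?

106 sci

Best value-per-unit is C at 33/6; filling with it alone gives 3×33 = 99.
Optimal mix: 1×A + 3×C → mass 20, value 106.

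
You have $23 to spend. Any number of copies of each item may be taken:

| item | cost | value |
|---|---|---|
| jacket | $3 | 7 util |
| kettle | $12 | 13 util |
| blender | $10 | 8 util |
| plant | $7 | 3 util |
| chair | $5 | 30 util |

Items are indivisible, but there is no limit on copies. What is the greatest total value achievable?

127 util

Best value-per-unit is chair at 30/5; filling with it alone gives 4×30 = 120.
Optimal mix: 1×jacket + 4×chair → cost 23, value 127.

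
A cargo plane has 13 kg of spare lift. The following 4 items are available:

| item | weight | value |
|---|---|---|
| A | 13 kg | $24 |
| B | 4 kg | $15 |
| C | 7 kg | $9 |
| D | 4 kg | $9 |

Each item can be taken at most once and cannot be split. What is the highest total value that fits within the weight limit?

$24

This is a 0/1 knapsack; check combinations near the capacity.
- B+D: weight 4+4=8, value 15+9=24
- B+C: weight 4+7=11, value 15+9=24
- A: weight 13, value 24
- C+D: weight 7+4=11, value 9+9=18
Best: $24.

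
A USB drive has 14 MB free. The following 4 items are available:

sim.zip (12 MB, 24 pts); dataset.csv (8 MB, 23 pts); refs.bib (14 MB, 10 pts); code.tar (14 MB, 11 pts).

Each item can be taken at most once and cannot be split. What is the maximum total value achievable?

24 pts

Check high-value combinations within 14 MB:
- sim.zip: size 12, value 24
- dataset.csv: size 8, value 23
- code.tar: size 14, value 11
Best: 24 pts.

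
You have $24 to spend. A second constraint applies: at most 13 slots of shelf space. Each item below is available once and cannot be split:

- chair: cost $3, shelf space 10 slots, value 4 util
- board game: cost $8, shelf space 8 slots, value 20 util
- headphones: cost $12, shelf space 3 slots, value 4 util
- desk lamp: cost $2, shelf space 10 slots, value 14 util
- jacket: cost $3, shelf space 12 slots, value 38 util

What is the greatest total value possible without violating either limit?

Feasible sets respecting both limits:
- jacket: cost 3, shelf space 12, value 38
- board game+headphones: cost 20, shelf space 11, value 24
- board game: cost 8, shelf space 8, value 20
- headphones+desk lamp: cost 14, shelf space 13, value 18
Best: 38 util.

38 util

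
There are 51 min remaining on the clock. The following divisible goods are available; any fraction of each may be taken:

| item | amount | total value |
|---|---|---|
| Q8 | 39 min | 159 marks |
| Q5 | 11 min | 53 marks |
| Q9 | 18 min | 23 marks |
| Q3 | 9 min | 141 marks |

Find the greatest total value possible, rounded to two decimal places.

Take in order of value per unit:
- Q3 (141/9 per unit): all 9 → value 141, running total 141.00
- Q5 (53/11 per unit): all 11 → value 53, running total 194.00
- Q8 (159/39 per unit): 31 of 39 → value 31×159/39 = 126.3846, running total 320.38
Total 320.38.

320.38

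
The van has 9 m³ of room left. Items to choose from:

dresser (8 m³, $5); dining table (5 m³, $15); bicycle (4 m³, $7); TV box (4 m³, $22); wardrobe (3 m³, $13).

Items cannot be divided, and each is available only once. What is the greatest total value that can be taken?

$37

Check high-value combinations within 9 m³:
- dining table+TV box: volume 5+4=9, value 15+22=37
- TV box+wardrobe: volume 4+3=7, value 22+13=35
- bicycle+TV box: volume 4+4=8, value 7+22=29
- dining table+wardrobe: volume 5+3=8, value 15+13=28
Best: $37.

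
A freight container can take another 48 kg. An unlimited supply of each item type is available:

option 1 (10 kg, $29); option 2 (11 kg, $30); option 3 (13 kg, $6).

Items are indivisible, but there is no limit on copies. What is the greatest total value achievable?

$120

Best value-per-unit is option 1 at 29/10; filling with it alone gives 4×29 = 116.
Optimal mix: 4×option 2 → weight 44, value 120.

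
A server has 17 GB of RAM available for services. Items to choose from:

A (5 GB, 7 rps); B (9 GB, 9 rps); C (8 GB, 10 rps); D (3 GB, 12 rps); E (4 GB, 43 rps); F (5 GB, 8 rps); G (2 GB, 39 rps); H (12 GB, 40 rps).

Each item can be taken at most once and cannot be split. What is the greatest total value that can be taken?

104 rps

Check high-value combinations within 17 GB:
- C+D+E+G: memory 8+3+4+2=17, value 10+12+43+39=104
- D+E+F+G: memory 3+4+5+2=14, value 12+43+8+39=102
- A+D+E+G: memory 5+3+4+2=14, value 7+12+43+39=101
Best: 104 rps.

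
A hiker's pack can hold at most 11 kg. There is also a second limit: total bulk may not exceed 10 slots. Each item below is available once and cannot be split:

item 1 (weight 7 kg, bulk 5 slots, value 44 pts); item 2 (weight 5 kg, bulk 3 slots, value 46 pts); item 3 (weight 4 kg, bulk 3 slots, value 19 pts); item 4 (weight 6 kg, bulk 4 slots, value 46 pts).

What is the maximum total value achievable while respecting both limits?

92 pts

Feasible sets respecting both limits:
- item 2+item 4: weight 11, bulk 7, value 92
- item 2+item 3: weight 9, bulk 6, value 65
- item 3+item 4: weight 10, bulk 7, value 65
- item 1+item 3: weight 11, bulk 8, value 63
Best: 92 pts.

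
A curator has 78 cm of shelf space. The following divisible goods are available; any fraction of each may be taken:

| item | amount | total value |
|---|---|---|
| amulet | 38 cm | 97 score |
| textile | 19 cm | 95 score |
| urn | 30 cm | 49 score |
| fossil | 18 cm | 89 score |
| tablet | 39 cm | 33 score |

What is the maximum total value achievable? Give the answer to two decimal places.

285.90

Take in order of value per unit:
- textile (95/19 per unit): all 19 → value 95, running total 95.00
- fossil (89/18 per unit): all 18 → value 89, running total 184.00
- amulet (97/38 per unit): all 38 → value 97, running total 281.00
- urn (49/30 per unit): 3 of 30 → value 3×49/30 = 4.9000, running total 285.90
Total 285.90.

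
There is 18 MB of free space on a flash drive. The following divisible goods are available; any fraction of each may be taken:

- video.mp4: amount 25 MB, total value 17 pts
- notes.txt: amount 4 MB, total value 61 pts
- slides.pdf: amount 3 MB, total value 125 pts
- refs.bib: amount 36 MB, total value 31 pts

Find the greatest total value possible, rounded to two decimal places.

195.47

Take in order of value per unit:
- slides.pdf (125/3 per unit): all 3 → value 125, running total 125.00
- notes.txt (61/4 per unit): all 4 → value 61, running total 186.00
- refs.bib (31/36 per unit): 11 of 36 → value 11×31/36 = 9.4722, running total 195.47
Total 195.47.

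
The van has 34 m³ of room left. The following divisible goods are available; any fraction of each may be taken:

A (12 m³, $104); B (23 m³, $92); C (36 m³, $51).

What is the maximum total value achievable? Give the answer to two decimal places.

192.00

Take in order of value per unit:
- A (104/12 per unit): all 12 → value 104, running total 104.00
- B (92/23 per unit): 22 of 23 → value 22×92/23 = 88.0000, running total 192.00
Total 192.00.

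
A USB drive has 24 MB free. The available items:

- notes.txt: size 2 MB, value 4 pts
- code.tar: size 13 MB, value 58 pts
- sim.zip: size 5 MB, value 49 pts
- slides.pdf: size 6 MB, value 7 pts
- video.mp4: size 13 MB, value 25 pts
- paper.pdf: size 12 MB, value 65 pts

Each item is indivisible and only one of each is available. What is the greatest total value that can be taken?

121 pts

Check high-value combinations within 24 MB:
- sim.zip+slides.pdf+paper.pdf: size 5+6+12=23, value 49+7+65=121
- notes.txt+sim.zip+paper.pdf: size 2+5+12=19, value 4+49+65=118
- sim.zip+paper.pdf: size 5+12=17, value 49+65=114
- code.tar+sim.zip+slides.pdf: size 13+5+6=24, value 58+49+7=114
Best: 121 pts.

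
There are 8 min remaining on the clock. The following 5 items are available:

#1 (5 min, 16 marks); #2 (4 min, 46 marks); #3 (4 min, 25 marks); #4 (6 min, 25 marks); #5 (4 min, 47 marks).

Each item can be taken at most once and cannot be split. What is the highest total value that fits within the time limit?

93 marks

Check high-value combinations within 8 min:
- #2+#5: time 4+4=8, value 46+47=93
- #3+#5: time 4+4=8, value 25+47=72
- #2+#3: time 4+4=8, value 46+25=71
- #5: time 4, value 47
Best: 93 marks.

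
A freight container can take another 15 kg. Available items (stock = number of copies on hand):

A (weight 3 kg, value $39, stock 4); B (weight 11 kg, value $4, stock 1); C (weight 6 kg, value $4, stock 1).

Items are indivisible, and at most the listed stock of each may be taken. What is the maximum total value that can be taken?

$156

Best selections within weight 15 and stock limits:
- 4×A: weight 12, value 156
- 3×A + 1×C: weight 15, value 121
- 3×A: weight 9, value 117
Best: $156.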